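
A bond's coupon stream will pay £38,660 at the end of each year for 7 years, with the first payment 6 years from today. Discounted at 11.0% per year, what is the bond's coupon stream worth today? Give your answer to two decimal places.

PV at t=5 (ordinary 7-year annuity): 38660 × a(7|0.11) = 38660 × 4.712196 = 182,173.5076
PV₀ = 182,173.5076 / (1+0.11)^5 = 182,173.5076 / 1.685058 = 108,111.1100

£108,111.11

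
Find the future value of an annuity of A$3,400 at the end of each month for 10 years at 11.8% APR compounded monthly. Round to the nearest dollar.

A$773,011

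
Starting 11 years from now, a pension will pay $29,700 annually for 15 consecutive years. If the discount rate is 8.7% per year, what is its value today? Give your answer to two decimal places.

$105,818.97

Value one period before first payment (t=10): 29700 × [1 − (1+0.087)^(−15)] / 0.087 = 29700 × 8.205452 = 243,701.9228
PV₀ = 243,701.9228 / (1+0.087)^10 = 243,701.9228 / 2.303008 = 105,818.9663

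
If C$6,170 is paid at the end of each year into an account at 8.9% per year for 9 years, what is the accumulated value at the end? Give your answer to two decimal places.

Accumulation factor s(9|0.089) = 12.966583; FV = 6170 × 12.966583 = 80,003.8169

C$80,003.82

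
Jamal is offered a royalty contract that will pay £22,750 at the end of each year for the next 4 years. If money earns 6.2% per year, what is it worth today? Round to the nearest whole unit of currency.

PV = 22750 × [1 − (1+0.062)^(−4)] / 0.062 = 22750 × 3.449295 = 78,471.4685

£78,471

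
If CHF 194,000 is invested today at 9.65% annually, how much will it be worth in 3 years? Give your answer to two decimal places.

CHF 255,757.06

194,000 × (1+0.0965)^3 = 194,000 × 1.318335 = 255,757.0641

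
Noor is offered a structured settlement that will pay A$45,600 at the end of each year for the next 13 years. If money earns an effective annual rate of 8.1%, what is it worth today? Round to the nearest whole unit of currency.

Annuity factor a(13|0.081) = 7.860488; PV = 45600 × 7.860488 = 358,438.2450

A$358,438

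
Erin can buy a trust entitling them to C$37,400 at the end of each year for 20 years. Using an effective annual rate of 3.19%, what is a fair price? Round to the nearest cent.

C$546,767.80

PV = PMT · [1 − (1+i)^(−n)] / i = 37400 · 14.619460 = 546,767.7963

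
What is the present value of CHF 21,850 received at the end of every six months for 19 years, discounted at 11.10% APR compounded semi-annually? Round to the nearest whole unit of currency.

i = 0.111/2 = 0.0555 per half-year; n = 19·2 = 38.
Annuity factor a(38|0.0555) = 15.704388; PV = 21850 × 15.704388 = 343,140.8689

CHF 343,141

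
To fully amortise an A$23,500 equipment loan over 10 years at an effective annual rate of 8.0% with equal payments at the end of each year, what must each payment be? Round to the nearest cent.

A$3,502.19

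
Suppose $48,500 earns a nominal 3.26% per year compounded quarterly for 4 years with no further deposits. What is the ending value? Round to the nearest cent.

Periodic rate i = 0.0326/4 = 0.00815; n = 4 × 4 = 16 periods.
FV = 48,500 × (1 + 0.00815)^16 = 55,226.0790

$55,226.08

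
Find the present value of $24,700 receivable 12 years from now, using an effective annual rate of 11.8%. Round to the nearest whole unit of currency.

$6,477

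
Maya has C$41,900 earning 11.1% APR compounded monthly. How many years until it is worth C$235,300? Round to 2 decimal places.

Periodic rate i = 0.111/12 = 0.00925.
n = ln(235300/41900) / ln(1+0.00925) = ln(5.61575) / 0.009207 = 187.4102 months
= 187.4102/12 years

15.62 years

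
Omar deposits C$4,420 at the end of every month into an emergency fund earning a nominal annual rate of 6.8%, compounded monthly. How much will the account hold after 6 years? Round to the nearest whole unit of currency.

With 12 periods per year: i = 0.00566667, n = 72.
Accumulation factor s(72|0.00566667) = 88.601699; FV = 4420 × 88.601699 = 391,619.5112

C$391,620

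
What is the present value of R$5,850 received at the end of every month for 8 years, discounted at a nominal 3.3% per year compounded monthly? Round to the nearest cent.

R$492,991.51

Periodic rate i = 0.033/12 = 0.00275; n = 8 × 12 = 96 periods.
PV = PMT · [1 − (1+i)^(−n)] / i = 5850 · 84.272053 = 492,991.5097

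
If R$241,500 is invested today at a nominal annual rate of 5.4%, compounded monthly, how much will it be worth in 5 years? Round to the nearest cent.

R$316,164.86

i = 0.054/12 = 0.0045 per month; n = 5·12 = 60.
FV = PV·(1+i)^n = 241,500 × 1.309171 = 316,164.8610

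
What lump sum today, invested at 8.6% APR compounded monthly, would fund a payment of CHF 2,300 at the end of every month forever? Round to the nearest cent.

CHF 320,930.23

Periodic rate i = 0.086/12 = 0.00716667.
PV = C/r = 2300/0.00716667 = 320,930.2326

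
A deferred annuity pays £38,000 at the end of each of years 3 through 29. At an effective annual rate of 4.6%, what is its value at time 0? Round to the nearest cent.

PV at t=2 (ordinary 27-year annuity): 38000 × a(27|0.046) = 38000 × 15.284273 = 580,802.3563
PV₀ = 580,802.3563 / (1+0.046)^2 = 580,802.3563 / 1.094116 = 530,841.6624

£530,841.66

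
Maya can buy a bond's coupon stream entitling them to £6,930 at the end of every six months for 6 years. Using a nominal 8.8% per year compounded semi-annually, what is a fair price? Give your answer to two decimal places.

£63,554.80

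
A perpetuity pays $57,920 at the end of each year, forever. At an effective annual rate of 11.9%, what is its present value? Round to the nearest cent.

$486,722.69

PV = PMT / i = 57920 / 0.119 = 486,722.6891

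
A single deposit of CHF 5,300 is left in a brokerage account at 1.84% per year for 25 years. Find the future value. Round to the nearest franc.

FV = PV·(1+i)^n = 5,300 × 1.577465 = 8,360.5652

CHF 8,361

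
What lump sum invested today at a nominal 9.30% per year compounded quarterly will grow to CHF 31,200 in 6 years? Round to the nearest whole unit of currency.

i = 0.093/4 = 0.02325 per quarter; n = 6·4 = 24.
PV = 31,200 / (1 + 0.02325)^24 = 31,200 / 1.736049 = 17,971.8388

CHF 17,972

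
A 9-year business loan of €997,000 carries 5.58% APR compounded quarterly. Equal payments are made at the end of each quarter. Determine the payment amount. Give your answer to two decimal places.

Periodic rate i = 0.0558/4 = 0.01395; n = 9 × 4 = 36 periods.
PMT = 997000 / ( [1 − (1+0.01395)^(−36)] / 0.01395 ) = 997000 / 28.150408 = 35,416.8936

€35,416.89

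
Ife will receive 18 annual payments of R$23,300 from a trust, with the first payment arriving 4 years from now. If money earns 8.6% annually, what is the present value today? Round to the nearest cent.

R$163,617.52

Value one period before first payment (t=3): 23300 × [1 − (1+0.086)^(−18)] / 0.086 = 23300 × 8.994217 = 209,565.2500
Discount back 3 years: 209,565.2500 × (1+0.086)^(−3) = 209,565.2500 × 0.780747 = 163,617.5156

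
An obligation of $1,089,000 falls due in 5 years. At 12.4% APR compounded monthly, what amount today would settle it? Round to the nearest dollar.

$587,688

With 12 periods per year: i = 0.0103333, n = 60.
PV = FV·(1+i)^(−n) = 1,089,000 × 0.539659 = 587,688.2137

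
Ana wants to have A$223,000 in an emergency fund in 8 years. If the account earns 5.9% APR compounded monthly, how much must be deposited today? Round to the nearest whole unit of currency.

A$139,258

Periodic rate i = 0.059/12 = 0.00491667; n = 8 × 12 = 96 periods.
PV = 223,000 / (1 + 0.00491667)^96 = 223,000 / 1.601344 = 139,257.9983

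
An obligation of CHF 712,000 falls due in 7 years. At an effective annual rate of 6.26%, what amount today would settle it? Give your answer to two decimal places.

PV = FV·(1+i)^(−n) = 712,000 × 0.653749 = 465,469.5896

CHF 465,469.59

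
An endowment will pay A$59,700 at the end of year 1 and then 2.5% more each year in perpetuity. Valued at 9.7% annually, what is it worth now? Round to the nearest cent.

PV = D₁/(r − g) = 59700/(0.097 − 0.025) = 829,166.6667

A$829,166.67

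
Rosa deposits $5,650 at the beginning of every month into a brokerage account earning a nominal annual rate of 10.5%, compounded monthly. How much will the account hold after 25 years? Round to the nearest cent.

$8,238,359.39

Periodic rate i = 0.105/12 = 0.00875; n = 25 × 12 = 300 periods.
FV = 5650 × [(1+0.00875)^300 − 1] / 0.00875 × (1+i) = 5650 × 1458.116705 = 8,238,359.3860
(annuity-due: payments at period start, so ×(1+i).)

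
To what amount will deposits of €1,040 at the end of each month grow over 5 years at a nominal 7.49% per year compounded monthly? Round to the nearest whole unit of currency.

€75,409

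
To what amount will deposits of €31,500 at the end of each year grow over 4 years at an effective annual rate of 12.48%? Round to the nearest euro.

€151,611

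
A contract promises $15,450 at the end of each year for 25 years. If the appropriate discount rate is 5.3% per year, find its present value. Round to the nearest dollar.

Annuity factor a(25|0.053) = 13.679747; PV = 15450 × 13.679747 = 211,352.0870

$211,352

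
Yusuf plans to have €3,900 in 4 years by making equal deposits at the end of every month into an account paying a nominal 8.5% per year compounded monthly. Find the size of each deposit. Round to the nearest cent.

With 12 periods per year: i = 0.00708333, n = 48.
PMT = 3900 / ( [(1+0.00708333)^48 − 1] / 0.00708333 ) = 3900 / 56.931495 = 68.5034

€68.50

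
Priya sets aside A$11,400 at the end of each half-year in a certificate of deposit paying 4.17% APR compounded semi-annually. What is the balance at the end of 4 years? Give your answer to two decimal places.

Periodic rate i = 0.0417/2 = 0.02085; n = 4 × 2 = 8 periods.
Accumulation factor s(8|0.02085) = 8.608790; FV = 11400 × 8.608790 = 98,140.2018

A$98,140.20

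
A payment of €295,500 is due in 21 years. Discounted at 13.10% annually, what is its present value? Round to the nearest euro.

PV = FV·(1+i)^(−n) = 295,500 × 0.075385 = 22,276.2858

€22,276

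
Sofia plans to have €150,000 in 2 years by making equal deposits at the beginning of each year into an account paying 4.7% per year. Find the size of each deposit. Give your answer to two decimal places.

€69,988.51

FV-annuity factor × (1+i) = 2.143209; PMT = 150000 / 2.143209 = 69,988.5079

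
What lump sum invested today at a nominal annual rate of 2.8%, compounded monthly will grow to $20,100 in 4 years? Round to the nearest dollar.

$17,973

i = 0.028/12 = 0.00233333 per month; n = 4·12 = 48.
PV = FV·(1+i)^(−n) = 20,100 × 0.894161 = 17,972.6342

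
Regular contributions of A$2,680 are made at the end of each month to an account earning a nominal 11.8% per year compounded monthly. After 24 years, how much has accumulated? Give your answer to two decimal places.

A$4,291,485.01

With 12 periods per year: i = 0.00983333, n = 288.
FV = PMT · [(1+i)^n − 1] / i = 2680 · 1601.300376 = 4,291,485.0088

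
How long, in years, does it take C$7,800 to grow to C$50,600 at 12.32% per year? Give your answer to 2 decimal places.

16.09 years

(1+i)^n = 50600/7800 = 6.48718, so n = ln 6.48718 / ln 1.1232 = 16.0940 years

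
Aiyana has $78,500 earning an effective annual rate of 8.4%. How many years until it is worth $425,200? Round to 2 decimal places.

20.95 years

(1+i)^n = 425200/78500 = 5.41656, so n = ln 5.41656 / ln 1.084 = 20.9460 years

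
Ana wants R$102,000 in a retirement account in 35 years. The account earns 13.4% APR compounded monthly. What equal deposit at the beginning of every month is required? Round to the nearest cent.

R$10.72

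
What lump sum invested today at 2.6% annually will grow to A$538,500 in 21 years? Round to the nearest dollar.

Discount factor = (1+0.026)^(−21) = 0.583318; PV = 538,500 × 0.583318 = 314,116.7760

A$314,117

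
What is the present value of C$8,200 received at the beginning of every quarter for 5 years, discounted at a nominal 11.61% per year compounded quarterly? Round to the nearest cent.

C$126,675.35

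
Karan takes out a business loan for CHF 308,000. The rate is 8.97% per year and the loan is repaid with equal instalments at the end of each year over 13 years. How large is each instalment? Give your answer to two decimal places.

CHF 41,072.65

PMT = 308000 / ( [1 − (1+0.0897)^(−13)] / 0.0897 ) = 308000 / 7.498908 = 41,072.6473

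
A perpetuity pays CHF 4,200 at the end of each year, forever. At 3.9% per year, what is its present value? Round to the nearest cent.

PV = PMT / i = 4200 / 0.039 = 107,692.3077

CHF 107,692.31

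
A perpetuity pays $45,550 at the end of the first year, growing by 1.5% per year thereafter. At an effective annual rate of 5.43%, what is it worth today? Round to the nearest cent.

$1,159,033.08

PV = D₁/(r − g) = 45550/(0.0543 − 0.015) = 1,159,033.0789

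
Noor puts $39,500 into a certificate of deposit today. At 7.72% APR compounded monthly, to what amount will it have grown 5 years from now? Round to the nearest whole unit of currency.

Periodic rate i = 0.0772/12 = 0.00643333; n = 5 × 12 = 60 periods.
FV = PV·(1+i)^n = 39,500 × 1.469267 = 58,036.0482

$58,036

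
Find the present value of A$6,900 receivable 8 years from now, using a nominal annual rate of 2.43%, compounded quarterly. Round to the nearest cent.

A$5,684.31

Periodic rate i = 0.0243/4 = 0.006075; n = 8 × 4 = 32 periods.
PV = 6,900 / (1 + 0.006075)^32 = 6,900 / 1.213868 = 5,684.3087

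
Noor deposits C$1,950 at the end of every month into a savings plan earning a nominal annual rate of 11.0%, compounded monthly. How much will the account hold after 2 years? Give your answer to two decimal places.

i = 0.11/12 = 0.00916667 per month; n = 2·12 = 24.
FV = PMT · [(1+i)^n − 1] / i = 1950 · 26.708566 = 52,081.7037

C$52,081.70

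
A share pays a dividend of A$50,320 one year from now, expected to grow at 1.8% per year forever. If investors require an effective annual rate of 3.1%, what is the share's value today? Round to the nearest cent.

A$3,870,769.23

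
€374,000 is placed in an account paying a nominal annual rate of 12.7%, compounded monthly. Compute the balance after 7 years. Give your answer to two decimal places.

€905,587.98

With 12 periods per year: i = 0.0105833, n = 84.
FV = PV·(1+i)^n = 374,000 × 2.421358 = 905,587.9814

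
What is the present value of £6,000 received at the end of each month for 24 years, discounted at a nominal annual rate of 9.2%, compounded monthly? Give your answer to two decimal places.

£695,856.67

Periodic rate i = 0.092/12 = 0.00766667; n = 24 × 12 = 288 periods.
PV = PMT · [1 − (1+i)^(−n)] / i = 6000 · 115.976111 = 695,856.6666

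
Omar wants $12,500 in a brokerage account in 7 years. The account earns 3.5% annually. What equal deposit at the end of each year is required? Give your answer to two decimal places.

PMT = 12500 / ( [(1+0.035)^7 − 1] / 0.035 ) = 12500 / 7.779408 = 1,606.8062

$1,606.81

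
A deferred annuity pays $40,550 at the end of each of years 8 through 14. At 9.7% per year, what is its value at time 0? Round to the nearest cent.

Value one period before first payment (t=7): 40550 × [1 − (1+0.097)^(−7)] / 0.097 = 40550 × 4.916881 = 199,379.5316
Discount back 7 years: 199,379.5316 × (1+0.097)^(−7) = 199,379.5316 × 0.523063 = 104,287.9615

$104,287.96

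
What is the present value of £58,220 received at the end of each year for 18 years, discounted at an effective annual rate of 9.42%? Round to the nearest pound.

PV = PMT · [1 − (1+i)^(−n)] / i = 58220 · 8.515764 = 495,787.8017

£495,788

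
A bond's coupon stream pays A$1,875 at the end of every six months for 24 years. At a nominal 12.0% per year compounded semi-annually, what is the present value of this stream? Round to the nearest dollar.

Periodic rate i = 0.12/2 = 0.06; n = 24 × 2 = 48 periods.
Annuity factor a(48|0.06) = 15.650027; PV = 1875 × 15.650027 = 29,343.7999

A$29,344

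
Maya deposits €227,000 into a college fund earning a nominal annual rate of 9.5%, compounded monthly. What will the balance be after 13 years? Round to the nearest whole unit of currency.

€776,726

With 12 periods per year: i = 0.00791667, n = 156.
FV = 227,000 × (1 + 0.00791667)^156 = 776,725.5918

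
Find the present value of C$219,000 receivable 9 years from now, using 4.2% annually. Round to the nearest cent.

PV = 219,000 / (1 + 0.042)^9 = 219,000 / 1.448136 = 151,228.8481

C$151,228.85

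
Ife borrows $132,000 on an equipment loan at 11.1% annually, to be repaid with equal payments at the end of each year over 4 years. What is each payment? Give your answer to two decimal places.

Annuity-PV factor = 3.095833; PMT = 132000 / 3.095833 = 42,637.9549

$42,637.95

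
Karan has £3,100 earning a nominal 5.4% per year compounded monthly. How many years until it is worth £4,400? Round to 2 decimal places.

6.50 years

Periodic rate i = 0.054/12 = 0.0045.
(1+i)^n = 4400/3100 = 1.41935, so n = ln 1.41935 / ln 1.0045 = 77.9977 months
= 77.9977/12 years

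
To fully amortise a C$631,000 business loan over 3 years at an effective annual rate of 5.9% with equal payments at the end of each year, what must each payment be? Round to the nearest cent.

Annuity-PV factor = 2.677965; PMT = 631000 / 2.677965 = 235,626.6637

C$235,626.66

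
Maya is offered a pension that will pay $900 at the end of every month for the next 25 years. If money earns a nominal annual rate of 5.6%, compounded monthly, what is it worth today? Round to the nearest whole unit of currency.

With 12 periods per year: i = 0.00466667, n = 300.
PV = 900 × [1 − (1+0.00466667)^(−300)] / 0.00466667 = 900 × 161.271145 = 145,144.0301

$145,144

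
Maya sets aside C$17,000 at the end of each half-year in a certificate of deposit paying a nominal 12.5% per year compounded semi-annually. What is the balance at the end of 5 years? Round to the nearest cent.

i = 0.125/2 = 0.0625 per half-year; n = 5·2 = 10.
FV = 17000 × [(1+0.0625)^10 − 1] / 0.0625 = 17000 × 13.336572 = 226,721.7298

C$226,721.73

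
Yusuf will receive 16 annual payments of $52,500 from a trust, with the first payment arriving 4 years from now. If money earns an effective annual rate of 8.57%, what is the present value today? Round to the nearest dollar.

PV at t=3 (ordinary 16-year annuity): 52500 × a(16|0.0857) = 52500 × 8.537765 = 448,232.6601
Discount back 3 years: 448,232.6601 × (1+0.0857)^(−3) = 448,232.6601 × 0.781395 = 350,246.6454

$350,247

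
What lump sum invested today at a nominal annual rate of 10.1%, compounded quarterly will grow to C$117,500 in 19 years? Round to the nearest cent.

With 4 periods per year: i = 0.02525, n = 76.
Discount factor = (1+0.02525)^(−76) = 0.150292; PV = 117,500 × 0.150292 = 17,659.3511

C$17,659.35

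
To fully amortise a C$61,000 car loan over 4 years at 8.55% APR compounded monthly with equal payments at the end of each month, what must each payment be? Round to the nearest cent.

C$1,504.99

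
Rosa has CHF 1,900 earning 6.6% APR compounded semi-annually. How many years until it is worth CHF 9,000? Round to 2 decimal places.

23.95 years

Periodic rate i = 0.066/2 = 0.033.
(1+i)^n = 9000/1900 = 4.73684, so n = ln 4.73684 / ln 1.033 = 47.9059 half-years
= 47.9059/2 years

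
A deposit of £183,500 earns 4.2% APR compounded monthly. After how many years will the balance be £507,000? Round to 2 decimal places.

24.24 years

Periodic rate i = 0.042/12 = 0.0035.
n = ln(507000/183500) / ln(1+0.0035) = ln(2.76294) / 0.003494 = 290.8782 months
= 290.8782/12 years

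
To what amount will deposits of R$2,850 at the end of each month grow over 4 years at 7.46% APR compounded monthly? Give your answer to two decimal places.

Periodic rate i = 0.0746/12 = 0.00621667; n = 4 × 12 = 48 periods.
Accumulation factor s(48|0.00621667) = 55.730262; FV = 2850 × 55.730262 = 158,831.2473

R$158,831.25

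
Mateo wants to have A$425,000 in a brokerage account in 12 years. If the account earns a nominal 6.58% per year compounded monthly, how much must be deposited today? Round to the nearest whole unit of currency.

Periodic rate i = 0.0658/12 = 0.00548333; n = 12 × 12 = 144 periods.
Discount factor = (1+0.00548333)^(−144) = 0.455007; PV = 425,000 × 0.455007 = 193,377.8617

A$193,378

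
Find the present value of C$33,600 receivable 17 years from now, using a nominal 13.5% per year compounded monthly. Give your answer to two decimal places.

C$3,429.24

Periodic rate i = 0.135/12 = 0.01125; n = 17 × 12 = 204 periods.
PV = FV·(1+i)^(−n) = 33,600 × 0.102061 = 3,429.2426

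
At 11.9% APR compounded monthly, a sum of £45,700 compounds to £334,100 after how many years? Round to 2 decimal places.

Periodic rate i = 0.119/12 = 0.00991667.
(1+i)^n = 334100/45700 = 7.31072, so n = ln 7.31072 / ln 1.00992 = 201.5990 months
= 201.5990/12 years

16.80 years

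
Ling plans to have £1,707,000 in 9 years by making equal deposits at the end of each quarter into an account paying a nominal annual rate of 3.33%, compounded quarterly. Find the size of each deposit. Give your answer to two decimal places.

i = 0.0333/4 = 0.008325 per quarter; n = 9·4 = 36.
PMT = 1.707e+06 / ( [(1+0.008325)^36 − 1] / 0.008325 ) = 1.707e+06 / 41.775470 = 40,861.2996

£40,861.30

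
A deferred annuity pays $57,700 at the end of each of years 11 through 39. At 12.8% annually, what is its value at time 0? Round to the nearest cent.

$131,057.64

Value one period before first payment (t=10): 57700 × [1 − (1+0.128)^(−29)] / 0.128 = 57700 × 7.574911 = 437,072.3707
Discount back 10 years: 437,072.3707 × (1+0.128)^(−10) = 437,072.3707 × 0.299853 = 131,057.6442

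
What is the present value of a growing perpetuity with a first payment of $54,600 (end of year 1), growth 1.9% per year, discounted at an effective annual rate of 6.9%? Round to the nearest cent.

$1,092,000.00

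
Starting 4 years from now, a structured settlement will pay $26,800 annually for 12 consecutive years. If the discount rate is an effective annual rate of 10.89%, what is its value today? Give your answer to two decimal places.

$128,274.19

Value one period before first payment (t=3): 26800 × [1 − (1+0.1089)^(−12)] / 0.1089 = 26800 × 6.526520 = 174,910.7269
PV₀ = 174,910.7269 / (1+0.1089)^3 = 174,910.7269 / 1.363569 = 128,274.1939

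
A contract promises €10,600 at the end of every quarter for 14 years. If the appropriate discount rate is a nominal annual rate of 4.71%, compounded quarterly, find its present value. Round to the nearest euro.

i = 0.0471/4 = 0.011775 per quarter; n = 14·4 = 56.
PV = 10600 × [1 − (1+0.011775)^(−56)] / 0.011775 = 10600 × 40.835882 = 432,860.3479

€432,860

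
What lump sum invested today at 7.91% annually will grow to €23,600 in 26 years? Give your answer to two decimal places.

€3,260.68

Discount factor = (1+0.0791)^(−26) = 0.138164; PV = 23,600 × 0.138164 = 3,260.6786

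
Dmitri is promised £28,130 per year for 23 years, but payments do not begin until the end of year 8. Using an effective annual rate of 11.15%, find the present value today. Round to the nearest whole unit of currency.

£109,790

Value one period before first payment (t=7): 28130 × [1 − (1+0.1115)^(−23)] / 0.1115 = 28130 × 8.180100 = 230,106.1998
PV₀ = 230,106.1998 / (1+0.1115)^7 = 230,106.1998 / 2.095879 = 109,789.8144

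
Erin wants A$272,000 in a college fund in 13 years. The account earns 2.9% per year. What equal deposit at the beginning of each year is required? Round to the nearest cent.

A$17,030.85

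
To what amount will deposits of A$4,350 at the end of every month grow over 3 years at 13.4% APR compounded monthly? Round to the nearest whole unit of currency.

A$191,459

i = 0.134/12 = 0.0111667 per month; n = 3·12 = 36.
FV = PMT · [(1+i)^n − 1] / i = 4350 · 44.013556 = 191,458.9673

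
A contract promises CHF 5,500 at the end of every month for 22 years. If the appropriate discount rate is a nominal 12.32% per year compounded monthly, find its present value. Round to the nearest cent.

i = 0.1232/12 = 0.0102667 per month; n = 22·12 = 264.
PV = 5500 × [1 − (1+0.0102667)^(−264)] / 0.0102667 = 5500 × 90.834188 = 499,588.0319

CHF 499,588.03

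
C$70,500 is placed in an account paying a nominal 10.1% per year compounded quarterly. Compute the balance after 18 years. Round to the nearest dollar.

C$424,554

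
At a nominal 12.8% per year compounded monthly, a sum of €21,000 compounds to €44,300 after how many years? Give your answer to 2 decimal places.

5.86 years

Periodic rate i = 0.128/12 = 0.0106667.
n = ln(44300/21000) / ln(1+0.0106667) = ln(2.10952) / 0.010610 = 70.3534 months
= 70.3534/12 years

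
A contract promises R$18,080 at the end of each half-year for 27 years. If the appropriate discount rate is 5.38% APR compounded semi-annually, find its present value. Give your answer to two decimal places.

R$511,821.80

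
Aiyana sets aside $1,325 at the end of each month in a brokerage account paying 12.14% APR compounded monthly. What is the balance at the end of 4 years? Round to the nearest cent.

i = 0.1214/12 = 0.0101167 per month; n = 4·12 = 48.
Accumulation factor s(48|0.0101167) = 61.402583; FV = 1325 × 61.402583 = 81,358.4220

$81,358.42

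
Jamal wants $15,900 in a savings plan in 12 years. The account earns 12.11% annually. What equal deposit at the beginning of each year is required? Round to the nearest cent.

$583.76

PMT = 15900 / ( [(1+0.1211)^12 − 1] / 0.1211 × (1+i) ) = 15900 / 27.237284 = 583.7587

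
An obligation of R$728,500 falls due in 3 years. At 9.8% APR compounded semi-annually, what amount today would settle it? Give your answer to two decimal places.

R$546,734.69

i = 0.098/2 = 0.049 per half-year; n = 3·2 = 6.
PV = 728,500 / (1 + 0.049)^6 = 728,500 / 1.332456 = 546,734.6855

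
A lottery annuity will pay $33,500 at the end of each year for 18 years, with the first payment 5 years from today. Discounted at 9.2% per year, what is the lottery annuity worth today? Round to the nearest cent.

$203,550.42

PV at t=4 (ordinary 18-year annuity): 33500 × a(18|0.092) = 33500 × 8.640080 = 289,442.6654
Discount back 4 years: 289,442.6654 × (1+0.092)^(−4) = 289,442.6654 × 0.703250 = 203,550.4165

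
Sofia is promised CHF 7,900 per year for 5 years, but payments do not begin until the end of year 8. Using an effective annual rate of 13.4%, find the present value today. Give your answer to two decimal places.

CHF 11,410.66

Value one period before first payment (t=7): 7900 × [1 − (1+0.134)^(−5)] / 0.134 = 7900 × 3.483174 = 27,517.0711
PV₀ = 27,517.0711 / (1+0.134)^7 = 27,517.0711 / 2.411523 = 11,410.6616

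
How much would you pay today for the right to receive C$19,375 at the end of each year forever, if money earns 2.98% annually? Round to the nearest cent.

C$650,167.79

PV = C/r = 19375/0.0298 = 650,167.7852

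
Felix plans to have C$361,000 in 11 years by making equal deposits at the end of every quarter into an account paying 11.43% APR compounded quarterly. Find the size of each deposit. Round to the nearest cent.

With 4 periods per year: i = 0.028575, n = 44.
FV-annuity factor = 85.895993; PMT = 361000 / 85.895993 = 4,202.7571

C$4,202.76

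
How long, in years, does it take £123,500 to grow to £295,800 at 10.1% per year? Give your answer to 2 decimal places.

9.08 years

n = ln(295800/123500) / ln(1+0.101) = ln(2.39514) / 0.096219 = 9.0777 years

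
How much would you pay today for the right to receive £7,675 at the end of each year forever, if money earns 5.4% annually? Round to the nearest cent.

£142,129.63

PV = C/r = 7675/0.054 = 142,129.6296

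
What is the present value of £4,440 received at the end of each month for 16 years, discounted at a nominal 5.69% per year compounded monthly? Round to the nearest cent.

£558,803.35

With 12 periods per year: i = 0.00474167, n = 192.
PV = 4440 × [1 − (1+0.00474167)^(−192)] / 0.00474167 = 4440 × 125.856610 = 558,803.3494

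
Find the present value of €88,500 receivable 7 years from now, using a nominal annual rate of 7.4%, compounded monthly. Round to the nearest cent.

With 12 periods per year: i = 0.00616667, n = 84.
Discount factor = (1+0.00616667)^(−84) = 0.596659; PV = 88,500 × 0.596659 = 52,804.3294

€52,804.33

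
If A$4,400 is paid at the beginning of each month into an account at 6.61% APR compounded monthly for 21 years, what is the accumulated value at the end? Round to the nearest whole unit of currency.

A$2,403,139

i = 0.0661/12 = 0.00550833 per month; n = 21·12 = 252.
Accumulation factor s(252|0.00550833) × (1+i) = 546.167958; FV = 4400 × 546.167958 = 2,403,139.0162
Payments are at the start of each period, so multiply by (1+i).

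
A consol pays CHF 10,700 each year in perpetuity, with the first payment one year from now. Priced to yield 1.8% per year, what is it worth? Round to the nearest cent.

PV = PMT / i = 10700 / 0.018 = 594,444.4444

CHF 594,444.44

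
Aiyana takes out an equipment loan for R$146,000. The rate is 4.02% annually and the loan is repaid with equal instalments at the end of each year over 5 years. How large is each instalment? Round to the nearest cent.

R$32,813.99

PMT = 146000 / ( [1 − (1+0.0402)^(−5)] / 0.0402 ) = 146000 / 4.449322 = 32,813.9869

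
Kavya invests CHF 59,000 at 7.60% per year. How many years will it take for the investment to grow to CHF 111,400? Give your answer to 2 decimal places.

(1+i)^n = 111400/59000 = 1.88814, so n = ln 1.88814 / ln 1.076 = 8.6769 years

8.68 years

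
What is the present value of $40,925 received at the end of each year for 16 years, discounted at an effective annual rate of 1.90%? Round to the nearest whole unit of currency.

$560,095

Annuity factor a(16|0.019) = 13.685884; PV = 40925 × 13.685884 = 560,094.8132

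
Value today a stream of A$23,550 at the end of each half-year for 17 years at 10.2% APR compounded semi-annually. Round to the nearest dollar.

i = 0.102/2 = 0.051 per half-year; n = 17·2 = 34.
PV = 23550 × [1 − (1+0.051)^(−34)] / 0.051 = 23550 × 15.994265 = 376,664.9351

A$376,665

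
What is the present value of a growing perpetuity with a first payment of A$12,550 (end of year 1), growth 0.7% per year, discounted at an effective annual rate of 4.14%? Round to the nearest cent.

A$364,825.58

PV = D₁/(r − g) = 12550/(0.0414 − 0.007) = 364,825.5814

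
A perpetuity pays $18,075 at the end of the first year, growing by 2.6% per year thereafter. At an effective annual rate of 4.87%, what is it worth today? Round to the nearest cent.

PV = D₁/(r − g) = 18075/(0.0487 − 0.026) = 796,255.5066

$796,255.51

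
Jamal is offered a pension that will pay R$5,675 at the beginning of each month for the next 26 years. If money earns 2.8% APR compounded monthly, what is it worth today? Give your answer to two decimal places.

R$1,259,660.88

With 12 periods per year: i = 0.00233333, n = 312.
PV = 5675 × [1 − (1+0.00233333)^(−312)] / 0.00233333 × (1+i) = 5675 × 221.966675 = 1,259,660.8811
(Beginning-of-period payments → annuity-due factor ×(1+i).)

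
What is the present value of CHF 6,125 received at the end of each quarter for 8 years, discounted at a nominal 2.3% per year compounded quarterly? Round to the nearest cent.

CHF 178,557.78

i = 0.023/4 = 0.00575 per quarter; n = 8·4 = 32.
PV = 6125 × [1 − (1+0.00575)^(−32)] / 0.00575 = 6125 × 29.152290 = 178,557.7751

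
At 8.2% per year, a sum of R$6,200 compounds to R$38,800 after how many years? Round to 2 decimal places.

n = ln(38800/6200) / ln(1+0.082) = ln(6.25806) / 0.078811 = 23.2692 years

23.27 years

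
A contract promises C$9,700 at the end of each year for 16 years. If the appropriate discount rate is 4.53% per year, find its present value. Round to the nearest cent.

Annuity factor a(16|0.0453) = 11.209633; PV = 9700 × 11.209633 = 108,733.4436

C$108,733.44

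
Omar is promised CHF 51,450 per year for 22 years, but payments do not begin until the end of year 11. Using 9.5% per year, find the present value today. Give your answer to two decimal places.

PV at t=10 (ordinary 22-year annuity): 51450 × a(22|0.095) = 51450 × 9.096876 = 468,034.2861
PV₀ = 468,034.2861 / (1+0.095)^10 = 468,034.2861 / 2.478228 = 188,858.4743

CHF 188,858.47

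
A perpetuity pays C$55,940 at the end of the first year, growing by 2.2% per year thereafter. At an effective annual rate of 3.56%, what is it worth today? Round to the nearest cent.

C$4,113,235.29

PV = D₁/(r − g) = 55940/(0.0356 − 0.022) = 4,113,235.2941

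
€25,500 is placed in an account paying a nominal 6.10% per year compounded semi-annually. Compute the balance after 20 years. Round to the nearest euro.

€84,813

With 2 periods per year: i = 0.0305, n = 40.
25,500 × (1+0.0305)^40 = 25,500 × 3.325982 = 84,812.5313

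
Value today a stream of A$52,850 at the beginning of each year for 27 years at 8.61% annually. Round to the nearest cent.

PV = 52850 × [1 − (1+0.0861)^(−27)] / 0.0861 × (1+i) = 52850 × 11.258021 = 594,986.4032
Payments are at the start of each period, so multiply by (1+i).

A$594,986.40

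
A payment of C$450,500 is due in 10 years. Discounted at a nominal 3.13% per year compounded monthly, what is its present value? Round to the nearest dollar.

Periodic rate i = 0.0313/12 = 0.00260833; n = 10 × 12 = 120 periods.
PV = 450,500 / (1 + 0.00260833)^120 = 450,500 / 1.366964 = 329,562.3535

C$329,562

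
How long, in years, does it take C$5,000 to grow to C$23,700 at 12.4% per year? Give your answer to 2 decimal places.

(1+i)^n = 23700/5000 = 4.74000, so n = ln 4.74000 / ln 1.124 = 13.3116 years

13.31 years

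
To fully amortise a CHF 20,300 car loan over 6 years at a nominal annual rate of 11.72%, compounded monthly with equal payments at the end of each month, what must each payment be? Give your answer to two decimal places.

Periodic rate i = 0.1172/12 = 0.00976667; n = 6 × 12 = 72 periods.
PMT = 20300 / ( [1 − (1+0.00976667)^(−72)] / 0.00976667 ) = 20300 / 51.533399 = 393.9193

CHF 393.92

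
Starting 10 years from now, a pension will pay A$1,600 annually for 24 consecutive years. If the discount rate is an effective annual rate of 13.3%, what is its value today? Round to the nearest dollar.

A$3,715

PV at t=9 (ordinary 24-year annuity): 1600 × a(24|0.133) = 1600 × 7.143279 = 11,429.2467
Discount back 9 years: 11,429.2467 × (1+0.133)^(−9) = 11,429.2467 × 0.325036 = 3,714.9110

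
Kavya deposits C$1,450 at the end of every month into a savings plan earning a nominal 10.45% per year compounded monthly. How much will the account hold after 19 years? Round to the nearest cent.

C$1,035,734.41

With 12 periods per year: i = 0.00870833, n = 228.
FV = PMT · [(1+i)^n − 1] / i = 1450 · 714.299592 = 1,035,734.4077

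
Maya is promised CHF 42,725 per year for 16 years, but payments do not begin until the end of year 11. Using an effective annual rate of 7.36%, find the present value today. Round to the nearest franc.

Value one period before first payment (t=10): 42725 × [1 − (1+0.0736)^(−16)] / 0.0736 = 42725 × 9.225394 = 394,154.9423
PV₀ = 394,154.9423 / (1+0.0736)^10 = 394,154.9423 / 2.034347 = 193,750.1058

CHF 193,750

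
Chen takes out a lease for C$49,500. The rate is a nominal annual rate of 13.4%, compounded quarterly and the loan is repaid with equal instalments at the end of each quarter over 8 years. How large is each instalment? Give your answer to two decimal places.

C$2,544.85

i = 0.134/4 = 0.0335 per quarter; n = 8·4 = 32.
Annuity-PV factor = 19.451070; PMT = 49500 / 19.451070 = 2,544.8471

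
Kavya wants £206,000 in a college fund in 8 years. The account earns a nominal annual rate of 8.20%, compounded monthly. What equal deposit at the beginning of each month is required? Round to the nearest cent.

With 12 periods per year: i = 0.00683333, n = 96.
PMT = 206000 / ( [(1+0.00683333)^96 − 1] / 0.00683333 × (1+i) ) = 206000 / 135.962840 = 1,515.1199

£1,515.12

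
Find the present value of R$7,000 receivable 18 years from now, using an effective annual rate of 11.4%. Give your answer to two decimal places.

R$1,002.69

Discount factor = (1+0.114)^(−18) = 0.143241; PV = 7,000 × 0.143241 = 1,002.6852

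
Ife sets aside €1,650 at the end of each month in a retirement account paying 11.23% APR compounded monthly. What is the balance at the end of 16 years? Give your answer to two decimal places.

€878,066.26

With 12 periods per year: i = 0.00935833, n = 192.
FV = PMT · [(1+i)^n − 1] / i = 1650 · 532.161370 = 878,066.2597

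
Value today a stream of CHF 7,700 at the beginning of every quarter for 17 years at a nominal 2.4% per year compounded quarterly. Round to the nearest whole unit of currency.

CHF 431,476

Periodic rate i = 0.024/4 = 0.006; n = 17 × 4 = 68 periods.
Annuity factor a(68|0.006) × (1+i) = 56.035866; PV = 7700 × 56.035866 = 431,476.1649
Payments are at the start of each period, so multiply by (1+i).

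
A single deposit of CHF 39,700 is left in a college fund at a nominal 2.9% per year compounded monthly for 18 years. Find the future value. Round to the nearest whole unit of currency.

CHF 66,868

With 12 periods per year: i = 0.00241667, n = 216.
39,700 × (1+0.00241667)^216 = 39,700 × 1.684334 = 66,868.0619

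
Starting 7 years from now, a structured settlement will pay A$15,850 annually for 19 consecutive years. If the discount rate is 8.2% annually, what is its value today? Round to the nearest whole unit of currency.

PV at t=6 (ordinary 19-year annuity): 15850 × a(19|0.082) = 15850 × 9.466972 = 150,051.5106
PV₀ = 150,051.5106 / (1+0.082)^6 = 150,051.5106 / 1.604588 = 93,514.0373

A$93,514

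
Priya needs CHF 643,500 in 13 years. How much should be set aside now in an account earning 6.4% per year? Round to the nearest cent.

PV = FV·(1+i)^(−n) = 643,500 × 0.446436 = 287,281.3201

CHF 287,281.32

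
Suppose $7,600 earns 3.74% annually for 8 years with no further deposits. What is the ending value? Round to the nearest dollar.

FV = PV·(1+i)^n = 7,600 × 1.341436 = 10,194.9134

$10,195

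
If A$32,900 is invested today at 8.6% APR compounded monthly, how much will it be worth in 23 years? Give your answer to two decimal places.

Periodic rate i = 0.086/12 = 0.00716667; n = 23 × 12 = 276 periods.
FV = 32,900 × (1 + 0.00716667)^276 = 236,138.5024

A$236,138.50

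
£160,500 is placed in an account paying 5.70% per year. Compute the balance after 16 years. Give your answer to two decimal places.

160,500 × (1+0.057)^16 = 160,500 × 2.427727 = 389,650.1373

£389,650.14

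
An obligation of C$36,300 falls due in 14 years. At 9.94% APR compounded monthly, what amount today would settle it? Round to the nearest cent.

Periodic rate i = 0.0994/12 = 0.00828333; n = 14 × 12 = 168 periods.
PV = 36,300 / (1 + 0.00828333)^168 = 36,300 / 3.998295 = 9,078.8693

C$9,078.87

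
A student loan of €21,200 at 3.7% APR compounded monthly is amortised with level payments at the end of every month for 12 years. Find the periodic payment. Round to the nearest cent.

Periodic rate i = 0.037/12 = 0.00308333; n = 12 × 12 = 144 periods.
PMT = 21200 / ( [1 − (1+0.00308333)^(−144)] / 0.00308333 ) = 21200 / 116.139323 = 182.5394

€182.54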